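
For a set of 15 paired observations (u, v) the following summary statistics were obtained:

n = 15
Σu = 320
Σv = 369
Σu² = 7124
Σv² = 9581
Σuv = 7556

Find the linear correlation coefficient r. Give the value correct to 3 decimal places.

r = (nΣuv − ΣuΣv) / √[(nΣu² − (Σu)²)(nΣv² − (Σv)²)]
Numerator: 15×7556 − 320×369 = -4740
Denominator: √[(106860 − 102400)(143715 − 136161)] = √[4460 × 7554] = 5804.3811
r = -4740 / 5804.3811 ≈ -0.817

-0.817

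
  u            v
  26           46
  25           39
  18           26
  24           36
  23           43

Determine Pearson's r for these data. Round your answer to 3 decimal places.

n = 5, Σu = 116, Σv = 190, Σu² = 2730, Σv² = 7458, Σuv = 4492
nΣuv − ΣuΣv = 22460 − 22040 = 420
nΣu² − (Σu)² = 13650 − 13456 = 194; nΣv² − (Σv)² = 37290 − 36100 = 1190
r = 420 / √(194 × 1190) = 420 / 480.4789 ≈ 0.874

0.874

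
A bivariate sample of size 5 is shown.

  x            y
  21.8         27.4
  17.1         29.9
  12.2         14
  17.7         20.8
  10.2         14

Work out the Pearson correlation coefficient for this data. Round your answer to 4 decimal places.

n = 5, Σx = 79, Σy = 106.1, Σx² = 1333.82, Σy² = 2469.41, Σxy = 1790.37
nΣxy − ΣxΣy = 8951.85 − 8381.9 = 569.95
nΣx² − (Σx)² = 6669.1 − 6241 = 428.1; nΣy² − (Σy)² = 12347.05 − 11257.21 = 1089.84
r = 569.95 / √(428.1 × 1089.84) = 569.95 / 683.0523 ≈ 0.8344

0.8344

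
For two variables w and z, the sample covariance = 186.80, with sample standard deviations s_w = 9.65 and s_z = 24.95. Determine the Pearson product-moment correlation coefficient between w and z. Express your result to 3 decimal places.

0.776

r = Cov(w,z) / (s_w · s_z) = 186.80 / (9.65 × 24.95)
  = 186.80 / 240.7675 ≈ 0.776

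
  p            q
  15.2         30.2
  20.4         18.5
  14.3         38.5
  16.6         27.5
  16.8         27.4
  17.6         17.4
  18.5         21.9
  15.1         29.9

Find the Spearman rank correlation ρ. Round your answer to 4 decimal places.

-0.9048

Rank p: 3, 8, 1, 4, 5, 6, 7, 2
Rank q: 7, 2, 8, 5, 4, 1, 3, 6
d = rank(p) − rank(q): -4, 6, -7, -1, 1, 5, 4, -4; Σd² = 160
ρ = 1 − 6Σd² / [n(n²−1)] = 1 − 6×160 / (8×63) = 1 − 960/504 ≈ -0.9048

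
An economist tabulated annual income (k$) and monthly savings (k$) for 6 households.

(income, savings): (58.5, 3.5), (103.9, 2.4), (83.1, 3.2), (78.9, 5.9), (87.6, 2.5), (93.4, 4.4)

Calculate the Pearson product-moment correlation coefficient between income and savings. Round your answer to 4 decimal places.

-0.2884

n = 6, Σx = 505.4, Σy = 21.9, Σx² = 43745.6, Σy² = 88.67, Σxy = 1815.5
nΣxy − ΣxΣy = 10893 − 11068.26 = -175.26
nΣx² − (Σx)² = 262473.6 − 255429.16 = 7044.44; nΣy² − (Σy)² = 532.02 − 479.61 = 52.41
r = -175.26 / √(7044.44 × 52.41) = -175.26 / 607.6176 ≈ -0.2884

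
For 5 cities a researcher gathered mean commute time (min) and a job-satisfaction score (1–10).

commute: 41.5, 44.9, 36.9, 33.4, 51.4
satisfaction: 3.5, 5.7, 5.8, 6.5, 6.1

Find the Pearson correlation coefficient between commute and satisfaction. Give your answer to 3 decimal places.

n = 5, Σx = 208.1, Σy = 27.6, Σx² = 8857.39, Σy² = 157.84, Σxy = 1145.84
nΣxy − ΣxΣy = 5729.2 − 5743.56 = -14.36
nΣx² − (Σx)² = 44286.95 − 43305.61 = 981.34; nΣy² − (Σy)² = 789.2 − 761.76 = 27.44
r = -14.36 / √(981.34 × 27.44) = -14.36 / 164.0974 ≈ -0.088

-0.088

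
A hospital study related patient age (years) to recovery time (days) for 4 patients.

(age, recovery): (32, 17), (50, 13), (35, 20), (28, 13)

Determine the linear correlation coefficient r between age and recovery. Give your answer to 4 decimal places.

-0.2626

n = 4, Σx = 145, Σy = 63, Σx² = 5533, Σy² = 1027, Σxy = 2258
nΣxy − ΣxΣy = 9032 − 9135 = -103
nΣx² − (Σx)² = 22132 − 21025 = 1107; nΣy² − (Σy)² = 4108 − 3969 = 139
r = -103 / √(1107 × 139) = -103 / 392.2665 ≈ -0.2626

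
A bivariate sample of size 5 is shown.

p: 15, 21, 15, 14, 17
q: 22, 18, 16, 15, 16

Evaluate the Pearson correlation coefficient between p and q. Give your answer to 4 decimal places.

n = 5, Σp = 82, Σq = 87, Σp² = 1376, Σq² = 1545, Σpq = 1430
nΣpq − ΣpΣq = 7150 − 7134 = 16
nΣp² − (Σp)² = 6880 − 6724 = 156; nΣq² − (Σq)² = 7725 − 7569 = 156
r = 16 / √(156 × 156) = 16 / 156.0000 ≈ 0.1026

0.1026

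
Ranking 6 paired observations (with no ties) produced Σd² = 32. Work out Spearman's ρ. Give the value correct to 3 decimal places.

ρ = 1 − 6Σd² / [n(n²−1)] = 1 − 6×32 / (6×35)
  = 1 − 192/210 = 1 − 0.9143 ≈ 0.086

0.086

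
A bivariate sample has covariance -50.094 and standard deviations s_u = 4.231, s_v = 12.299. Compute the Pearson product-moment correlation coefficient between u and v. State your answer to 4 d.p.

r = Cov(u,v) / (s_u · s_v) = -50.094 / (4.231 × 12.299)
  = -50.094 / 52.0371 ≈ -0.9627

-0.9627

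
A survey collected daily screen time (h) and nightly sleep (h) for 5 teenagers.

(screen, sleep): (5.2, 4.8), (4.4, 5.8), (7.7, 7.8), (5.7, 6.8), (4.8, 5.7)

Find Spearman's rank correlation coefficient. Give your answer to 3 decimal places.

Rank screen: 3, 1, 5, 4, 2
Rank sleep: 1, 3, 5, 4, 2
d = rank(screen) − rank(sleep): 2, -2, 0, 0, 0; Σd² = 8
ρ = 1 − 6Σd² / [n(n²−1)] = 1 − 6×8 / (5×24) = 1 − 48/120 ≈ 0.600

0.600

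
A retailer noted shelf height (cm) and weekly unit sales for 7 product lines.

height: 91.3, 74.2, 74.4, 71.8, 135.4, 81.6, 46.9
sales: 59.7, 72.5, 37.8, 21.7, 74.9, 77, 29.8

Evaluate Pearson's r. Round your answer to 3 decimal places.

0.616

n = 7, Σx = 575.6, Σy = 373.4, Σx² = 51723.26, Σy² = 23147.12, Σxy = 33022.77
nΣxy − ΣxΣy = 231159.39 − 214929.04 = 16230.35
nΣx² − (Σx)² = 362062.82 − 331315.36 = 30747.46; nΣy² − (Σy)² = 162029.84 − 139427.56 = 22602.28
r = 16230.35 / √(30747.46 × 22602.28) = 16230.35 / 26362.1452 ≈ 0.616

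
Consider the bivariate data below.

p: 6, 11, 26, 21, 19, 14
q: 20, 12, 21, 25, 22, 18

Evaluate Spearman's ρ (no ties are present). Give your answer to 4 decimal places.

Rank p: 1, 2, 6, 5, 4, 3
Rank q: 3, 1, 4, 6, 5, 2
d = rank(p) − rank(q): -2, 1, 2, -1, -1, 1; Σd² = 12
ρ = 1 − 6Σd² / [n(n²−1)] = 1 − 6×12 / (6×35) = 1 − 72/210 ≈ 0.6571

0.6571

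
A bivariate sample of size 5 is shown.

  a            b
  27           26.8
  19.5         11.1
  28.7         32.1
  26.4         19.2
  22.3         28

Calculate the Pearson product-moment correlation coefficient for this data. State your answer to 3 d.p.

n = 5, Σa = 123.9, Σb = 117.2, Σa² = 3127.19, Σb² = 3024.5, Σab = 2992.6
nΣab − ΣaΣb = 14963 − 14521.08 = 441.92
nΣa² − (Σa)² = 15635.95 − 15351.21 = 284.74; nΣb² − (Σb)² = 15122.5 − 13735.84 = 1386.66
r = 441.92 / √(284.74 × 1386.66) = 441.92 / 628.3610 ≈ 0.703

0.703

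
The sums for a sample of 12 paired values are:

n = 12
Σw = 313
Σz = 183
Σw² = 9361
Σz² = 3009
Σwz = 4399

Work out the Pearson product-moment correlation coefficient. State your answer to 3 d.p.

r = (nΣwz − ΣwΣz) / √[(nΣw² − (Σw)²)(nΣz² − (Σz)²)]
Numerator: 12×4399 − 313×183 = -4491
Denominator: √[(112332 − 97969)(36108 − 33489)] = √[14363 × 2619] = 6133.2452
r = -4491 / 6133.2452 ≈ -0.732

-0.732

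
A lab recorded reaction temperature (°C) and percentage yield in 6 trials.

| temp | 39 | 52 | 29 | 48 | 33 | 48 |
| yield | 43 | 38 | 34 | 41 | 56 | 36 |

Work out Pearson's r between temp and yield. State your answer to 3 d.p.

-0.298

n = 6, Σx = 249, Σy = 248, Σx² = 10763, Σy² = 10562, Σxy = 10183
nΣxy − ΣxΣy = 61098 − 61752 = -654
nΣx² − (Σx)² = 64578 − 62001 = 2577; nΣy² − (Σy)² = 63372 − 61504 = 1868
r = -654 / √(2577 × 1868) = -654 / 2194.0456 ≈ -0.298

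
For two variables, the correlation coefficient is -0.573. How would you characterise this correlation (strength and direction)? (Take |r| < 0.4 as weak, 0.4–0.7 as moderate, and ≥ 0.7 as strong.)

r = -0.573 < 0 so the relationship is negative.
|r| = 0.573, which falls in the moderate range.

moderate negative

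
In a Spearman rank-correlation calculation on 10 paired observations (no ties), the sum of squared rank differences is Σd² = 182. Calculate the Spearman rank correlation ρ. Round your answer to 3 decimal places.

ρ = 1 − 6Σd² / [n(n²−1)] = 1 − 6×182 / (10×99)
  = 1 − 1092/990 = 1 − 1.1030 ≈ -0.103

-0.103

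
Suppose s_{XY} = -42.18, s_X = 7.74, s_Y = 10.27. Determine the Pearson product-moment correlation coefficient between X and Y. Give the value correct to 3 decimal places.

r = Cov(X,Y) / (s_X · s_Y) = -42.18 / (7.74 × 10.27)
  = -42.18 / 79.4898 ≈ -0.531

-0.531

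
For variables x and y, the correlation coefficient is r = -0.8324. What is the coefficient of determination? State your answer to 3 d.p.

0.693

r² = (-0.8324)² = 0.693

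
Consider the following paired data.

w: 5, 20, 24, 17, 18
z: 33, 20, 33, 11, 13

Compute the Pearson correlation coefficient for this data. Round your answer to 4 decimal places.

n = 5, Σw = 84, Σz = 110, Σw² = 1614, Σz² = 2868, Σwz = 1778
nΣwz − ΣwΣz = 8890 − 9240 = -350
nΣw² − (Σw)² = 8070 − 7056 = 1014; nΣz² − (Σz)² = 14340 − 12100 = 2240
r = -350 / √(1014 × 2240) = -350 / 1507.1032 ≈ -0.2322

-0.2322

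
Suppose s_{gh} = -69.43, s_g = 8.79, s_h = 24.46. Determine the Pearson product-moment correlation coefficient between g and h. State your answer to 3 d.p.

-0.323

r = Cov(g,h) / (s_g · s_h) = -69.43 / (8.79 × 24.46)
  = -69.43 / 215.0034 ≈ -0.323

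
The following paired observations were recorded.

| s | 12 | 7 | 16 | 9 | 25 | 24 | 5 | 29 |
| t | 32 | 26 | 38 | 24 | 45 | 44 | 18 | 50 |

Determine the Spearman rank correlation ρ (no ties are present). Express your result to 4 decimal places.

Rank s: 4, 2, 5, 3, 7, 6, 1, 8
Rank t: 4, 3, 5, 2, 7, 6, 1, 8
d = rank(s) − rank(t): 0, -1, 0, 1, 0, 0, 0, 0; Σd² = 2
ρ = 1 − 6Σd² / [n(n²−1)] = 1 − 6×2 / (8×63) = 1 − 12/504 ≈ 0.9762

0.9762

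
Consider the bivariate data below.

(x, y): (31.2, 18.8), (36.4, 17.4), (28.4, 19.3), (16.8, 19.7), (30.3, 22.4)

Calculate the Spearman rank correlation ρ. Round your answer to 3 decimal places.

Rank x: 4, 5, 2, 1, 3
Rank y: 2, 1, 3, 4, 5
d = rank(x) − rank(y): 2, 4, -1, -3, -2; Σd² = 34
ρ = 1 − 6Σd² / [n(n²−1)] = 1 − 6×34 / (5×24) = 1 − 204/120 ≈ -0.700

-0.700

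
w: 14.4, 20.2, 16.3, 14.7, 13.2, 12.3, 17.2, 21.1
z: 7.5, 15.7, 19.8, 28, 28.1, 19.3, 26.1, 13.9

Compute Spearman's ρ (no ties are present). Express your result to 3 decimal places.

Rank w: 3, 7, 5, 4, 2, 1, 6, 8
Rank z: 1, 3, 5, 7, 8, 4, 6, 2
d = rank(w) − rank(z): 2, 4, 0, -3, -6, -3, 0, 6; Σd² = 110
ρ = 1 − 6Σd² / [n(n²−1)] = 1 − 6×110 / (8×63) = 1 − 660/504 ≈ -0.310

-0.310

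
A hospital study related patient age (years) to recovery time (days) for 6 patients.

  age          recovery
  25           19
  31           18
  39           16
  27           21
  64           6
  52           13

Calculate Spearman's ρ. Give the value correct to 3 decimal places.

Rank age: 1, 3, 4, 2, 6, 5
Rank recovery: 5, 4, 3, 6, 1, 2
d = rank(age) − rank(recovery): -4, -1, 1, -4, 5, 3; Σd² = 68
ρ = 1 − 6Σd² / [n(n²−1)] = 1 − 6×68 / (6×35) = 1 − 408/210 ≈ -0.943

-0.943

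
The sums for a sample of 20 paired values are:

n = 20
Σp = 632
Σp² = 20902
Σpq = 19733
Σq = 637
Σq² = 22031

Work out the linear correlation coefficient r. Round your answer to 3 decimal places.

r = (nΣpq − ΣpΣq) / √[(nΣp² − (Σp)²)(nΣq² − (Σq)²)]
Numerator: 20×19733 − 632×637 = -7924
Denominator: √[(418040 − 399424)(440620 − 405769)] = √[18616 × 34851] = 25471.2822
r = -7924 / 25471.2822 ≈ -0.311

-0.311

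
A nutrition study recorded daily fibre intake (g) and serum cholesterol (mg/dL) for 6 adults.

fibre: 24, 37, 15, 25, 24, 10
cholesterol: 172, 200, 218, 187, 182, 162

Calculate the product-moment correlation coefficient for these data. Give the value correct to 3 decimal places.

n = 6, Σx = 135, Σy = 1121, Σx² = 3471, Σy² = 211445, Σxy = 25461
nΣxy − ΣxΣy = 152766 − 151335 = 1431
nΣx² − (Σx)² = 20826 − 18225 = 2601; nΣy² − (Σy)² = 1268670 − 1256641 = 12029
r = 1431 / √(2601 × 12029) = 1431 / 5593.5167 ≈ 0.256

0.256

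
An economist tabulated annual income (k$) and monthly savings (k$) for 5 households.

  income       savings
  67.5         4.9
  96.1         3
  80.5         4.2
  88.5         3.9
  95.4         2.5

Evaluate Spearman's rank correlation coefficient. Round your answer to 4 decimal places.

-0.9000

Rank income: 1, 5, 2, 3, 4
Rank savings: 5, 2, 4, 3, 1
d = rank(income) − rank(savings): -4, 3, -2, 0, 3; Σd² = 38
ρ = 1 − 6Σd² / [n(n²−1)] = 1 − 6×38 / (5×24) = 1 − 228/120 ≈ -0.9000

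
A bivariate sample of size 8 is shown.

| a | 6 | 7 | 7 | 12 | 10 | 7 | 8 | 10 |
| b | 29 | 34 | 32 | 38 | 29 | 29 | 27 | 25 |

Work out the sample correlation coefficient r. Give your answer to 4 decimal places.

0.2653

n = 8, Σa = 67, Σb = 243, Σa² = 591, Σb² = 7501, Σab = 2051
nΣab − ΣaΣb = 16408 − 16281 = 127
nΣa² − (Σa)² = 4728 − 4489 = 239; nΣb² − (Σb)² = 60008 − 59049 = 959
r = 127 / √(239 × 959) = 127 / 478.7494 ≈ 0.2653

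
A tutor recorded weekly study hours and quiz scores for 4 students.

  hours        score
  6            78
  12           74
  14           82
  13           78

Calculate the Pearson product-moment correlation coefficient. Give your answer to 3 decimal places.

n = 4, Σx = 45, Σy = 312, Σx² = 545, Σy² = 24368, Σxy = 3518
nΣxy − ΣxΣy = 14072 − 14040 = 32
nΣx² − (Σx)² = 2180 − 2025 = 155; nΣy² − (Σy)² = 97472 − 97344 = 128
r = 32 / √(155 × 128) = 32 / 140.8545 ≈ 0.227

0.227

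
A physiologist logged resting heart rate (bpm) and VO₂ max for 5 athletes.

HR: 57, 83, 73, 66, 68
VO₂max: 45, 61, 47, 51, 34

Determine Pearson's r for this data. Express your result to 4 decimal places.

n = 5, Σx = 347, Σy = 238, Σx² = 24447, Σy² = 11712, Σxy = 16737
nΣxy − ΣxΣy = 83685 − 82586 = 1099
nΣx² − (Σx)² = 122235 − 120409 = 1826; nΣy² − (Σy)² = 58560 − 56644 = 1916
r = 1099 / √(1826 × 1916) = 1099 / 1870.4588 ≈ 0.5876

0.5876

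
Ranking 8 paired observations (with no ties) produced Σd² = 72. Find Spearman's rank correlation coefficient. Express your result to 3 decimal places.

ρ = 1 − 6Σd² / [n(n²−1)] = 1 − 6×72 / (8×63)
  = 1 − 432/504 = 1 − 0.8571 ≈ 0.143

0.143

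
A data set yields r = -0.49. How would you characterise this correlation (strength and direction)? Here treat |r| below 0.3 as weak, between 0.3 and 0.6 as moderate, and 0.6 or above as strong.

r = -0.49 < 0 so the relationship is negative.
|r| = 0.49, which falls in the moderate range.

moderate negative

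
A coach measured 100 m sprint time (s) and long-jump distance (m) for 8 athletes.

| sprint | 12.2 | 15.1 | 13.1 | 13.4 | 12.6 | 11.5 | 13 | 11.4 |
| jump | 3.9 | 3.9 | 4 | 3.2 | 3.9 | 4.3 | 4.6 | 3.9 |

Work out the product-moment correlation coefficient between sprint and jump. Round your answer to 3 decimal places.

-0.230

n = 8, Σx = 102.3, Σy = 31.7, Σx² = 1317.99, Σy² = 126.73, Σxy = 404.6
nΣxy − ΣxΣy = 3236.8 − 3242.91 = -6.11
nΣx² − (Σx)² = 10543.92 − 10465.29 = 78.63; nΣy² − (Σy)² = 1013.84 − 1004.89 = 8.95
r = -6.11 / √(78.63 × 8.95) = -6.11 / 26.5281 ≈ -0.230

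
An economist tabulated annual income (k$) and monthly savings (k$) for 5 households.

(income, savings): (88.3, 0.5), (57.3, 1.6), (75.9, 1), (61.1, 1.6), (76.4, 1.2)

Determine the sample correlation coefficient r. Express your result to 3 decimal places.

-0.967

n = 5, Σx = 359, Σy = 5.9, Σx² = 26411.16, Σy² = 7.81, Σxy = 401.17
nΣxy − ΣxΣy = 2005.85 − 2118.1 = -112.25
nΣx² − (Σx)² = 132055.8 − 128881 = 3174.8; nΣy² − (Σy)² = 39.05 − 34.81 = 4.24
r = -112.25 / √(3174.8 × 4.24) = -112.25 / 116.0222 ≈ -0.967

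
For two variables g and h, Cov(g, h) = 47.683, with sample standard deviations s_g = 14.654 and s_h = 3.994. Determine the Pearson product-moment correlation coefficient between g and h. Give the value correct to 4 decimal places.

0.8147

r = Cov(g,h) / (s_g · s_h) = 47.683 / (14.654 × 3.994)
  = 47.683 / 58.5281 ≈ 0.8147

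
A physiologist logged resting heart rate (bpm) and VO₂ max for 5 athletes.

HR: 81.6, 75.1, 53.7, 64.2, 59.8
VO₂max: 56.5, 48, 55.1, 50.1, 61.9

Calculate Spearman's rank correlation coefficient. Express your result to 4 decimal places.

Rank HR: 5, 4, 1, 3, 2
Rank VO₂max: 4, 1, 3, 2, 5
d = rank(HR) − rank(VO₂max): 1, 3, -2, 1, -3; Σd² = 24
ρ = 1 − 6Σd² / [n(n²−1)] = 1 − 6×24 / (5×24) = 1 − 144/120 ≈ -0.2000

-0.2000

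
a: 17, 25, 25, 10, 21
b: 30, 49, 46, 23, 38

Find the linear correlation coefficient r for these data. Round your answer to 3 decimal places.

0.977

n = 5, Σa = 98, Σb = 186, Σa² = 2080, Σb² = 7390, Σab = 3913
nΣab − ΣaΣb = 19565 − 18228 = 1337
nΣa² − (Σa)² = 10400 − 9604 = 796; nΣb² − (Σb)² = 36950 − 34596 = 2354
r = 1337 / √(796 × 2354) = 1337 / 1368.8623 ≈ 0.977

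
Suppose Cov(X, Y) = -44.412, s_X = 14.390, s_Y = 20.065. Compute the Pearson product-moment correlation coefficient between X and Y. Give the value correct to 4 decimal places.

r = Cov(X,Y) / (s_X · s_Y) = -44.412 / (14.390 × 20.065)
  = -44.412 / 288.7354 ≈ -0.1538

-0.1538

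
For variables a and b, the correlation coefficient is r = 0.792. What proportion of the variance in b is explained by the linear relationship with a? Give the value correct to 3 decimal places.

r² = (0.792)² = 0.627

0.627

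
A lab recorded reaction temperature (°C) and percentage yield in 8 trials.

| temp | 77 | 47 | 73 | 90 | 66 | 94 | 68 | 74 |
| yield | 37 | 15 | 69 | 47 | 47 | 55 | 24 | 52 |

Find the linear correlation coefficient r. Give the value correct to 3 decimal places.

n = 8, Σx = 589, Σy = 346, Σx² = 44859, Σy² = 17078, Σxy = 26573
nΣxy − ΣxΣy = 212584 − 203794 = 8790
nΣx² − (Σx)² = 358872 − 346921 = 11951; nΣy² − (Σy)² = 136624 − 119716 = 16908
r = 8790 / √(11951 × 16908) = 8790 / 14215.0451 ≈ 0.618

0.618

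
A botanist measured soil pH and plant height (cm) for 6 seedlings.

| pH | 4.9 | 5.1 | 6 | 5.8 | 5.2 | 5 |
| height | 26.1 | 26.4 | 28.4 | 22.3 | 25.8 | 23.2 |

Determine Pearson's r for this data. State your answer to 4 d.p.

n = 6, Σx = 32, Σy = 152.2, Σx² = 171.7, Σy² = 3885.9, Σxy = 812.43
nΣxy − ΣxΣy = 4874.58 − 4870.4 = 4.18
nΣx² − (Σx)² = 1030.2 − 1024 = 6.2; nΣy² − (Σy)² = 23315.4 − 23164.84 = 150.56
r = 4.18 / √(6.2 × 150.56) = 4.18 / 30.5528 ≈ 0.1368

0.1368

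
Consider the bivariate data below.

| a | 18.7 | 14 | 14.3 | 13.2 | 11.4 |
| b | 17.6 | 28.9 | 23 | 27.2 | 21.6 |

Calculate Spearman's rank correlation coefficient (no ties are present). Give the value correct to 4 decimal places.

-0.3000

Rank a: 5, 3, 4, 2, 1
Rank b: 1, 5, 3, 4, 2
d = rank(a) − rank(b): 4, -2, 1, -2, -1; Σd² = 26
ρ = 1 − 6Σd² / [n(n²−1)] = 1 − 6×26 / (5×24) = 1 − 156/120 ≈ -0.3000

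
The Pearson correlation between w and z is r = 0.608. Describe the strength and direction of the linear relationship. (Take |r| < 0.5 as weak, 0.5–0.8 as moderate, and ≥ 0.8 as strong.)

r = 0.608 > 0 so the relationship is positive.
|r| = 0.608, which falls in the moderate range.

moderate positive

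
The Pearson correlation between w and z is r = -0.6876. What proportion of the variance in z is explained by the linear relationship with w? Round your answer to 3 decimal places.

r² = (-0.6876)² = 0.473

0.473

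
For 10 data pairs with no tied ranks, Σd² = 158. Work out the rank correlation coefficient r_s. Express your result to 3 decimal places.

0.042

ρ = 1 − 6Σd² / [n(n²−1)] = 1 − 6×158 / (10×99)
  = 1 − 948/990 = 1 − 0.9576 ≈ 0.042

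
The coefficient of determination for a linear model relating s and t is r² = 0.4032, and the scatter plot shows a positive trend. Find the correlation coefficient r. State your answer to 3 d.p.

|r| = √0.4032 = 0.635
The association is positive, so r = 0.635.

0.635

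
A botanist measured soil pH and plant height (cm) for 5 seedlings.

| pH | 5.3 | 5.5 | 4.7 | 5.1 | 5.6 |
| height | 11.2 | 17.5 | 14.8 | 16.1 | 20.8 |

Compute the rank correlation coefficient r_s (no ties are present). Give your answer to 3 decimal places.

0.700

Rank pH: 3, 4, 1, 2, 5
Rank height: 1, 4, 2, 3, 5
d = rank(pH) − rank(height): 2, 0, -1, -1, 0; Σd² = 6
ρ = 1 − 6Σd² / [n(n²−1)] = 1 − 6×6 / (5×24) = 1 − 36/120 ≈ 0.700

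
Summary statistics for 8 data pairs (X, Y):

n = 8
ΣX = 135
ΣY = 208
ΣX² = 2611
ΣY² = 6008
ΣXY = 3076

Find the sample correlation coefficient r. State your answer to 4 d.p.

r = (nΣXY − ΣXΣY) / √[(nΣX² − (ΣX)²)(nΣY² − (ΣY)²)]
Numerator: 8×3076 − 135×208 = -3472
Denominator: √[(20888 − 18225)(48064 − 43264)] = √[2663 × 4800] = 3575.2482
r = -3472 / 3575.2482 ≈ -0.9711

-0.9711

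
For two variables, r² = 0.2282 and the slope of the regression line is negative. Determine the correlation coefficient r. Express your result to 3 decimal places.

-0.478

|r| = √0.2282 = 0.478
The association is negative, so r = −0.478.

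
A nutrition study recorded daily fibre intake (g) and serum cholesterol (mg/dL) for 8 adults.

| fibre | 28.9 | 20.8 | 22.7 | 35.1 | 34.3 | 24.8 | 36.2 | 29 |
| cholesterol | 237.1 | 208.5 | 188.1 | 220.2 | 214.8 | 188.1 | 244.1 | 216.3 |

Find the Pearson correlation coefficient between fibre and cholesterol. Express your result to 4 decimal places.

0.6909

n = 8, Σx = 231.8, Σy = 1717.2, Σx² = 6958.12, Σy² = 371449.46, Σxy = 50329.52
nΣxy − ΣxΣy = 402636.16 − 398046.96 = 4589.2
nΣx² − (Σx)² = 55664.96 − 53731.24 = 1933.72; nΣy² − (Σy)² = 2971595.68 − 2948775.84 = 22819.84
r = 4589.2 / √(1933.72 × 22819.84) = 4589.2 / 6642.8293 ≈ 0.6909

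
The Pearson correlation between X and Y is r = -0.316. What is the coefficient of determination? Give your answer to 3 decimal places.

r² = (-0.316)² = 0.100

0.100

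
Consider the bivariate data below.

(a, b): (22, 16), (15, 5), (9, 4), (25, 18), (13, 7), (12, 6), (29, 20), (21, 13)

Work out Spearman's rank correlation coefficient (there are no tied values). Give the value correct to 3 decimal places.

Rank a: 6, 4, 1, 7, 3, 2, 8, 5
Rank b: 6, 2, 1, 7, 4, 3, 8, 5
d = rank(a) − rank(b): 0, 2, 0, 0, -1, -1, 0, 0; Σd² = 6
ρ = 1 − 6Σd² / [n(n²−1)] = 1 − 6×6 / (8×63) = 1 − 36/504 ≈ 0.929

0.929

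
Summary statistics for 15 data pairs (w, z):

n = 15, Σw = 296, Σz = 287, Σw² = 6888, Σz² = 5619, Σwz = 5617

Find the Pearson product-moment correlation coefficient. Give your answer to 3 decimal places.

-0.127

r = (nΣwz − ΣwΣz) / √[(nΣw² − (Σw)²)(nΣz² − (Σz)²)]
Numerator: 15×5617 − 296×287 = -697
Denominator: √[(103320 − 87616)(84285 − 82369)] = √[15704 × 1916] = 5485.3317
r = -697 / 5485.3317 ≈ -0.127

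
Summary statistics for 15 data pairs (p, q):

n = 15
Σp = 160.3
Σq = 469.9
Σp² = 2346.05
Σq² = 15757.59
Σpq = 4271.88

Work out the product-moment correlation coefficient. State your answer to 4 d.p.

r = (nΣpq − ΣpΣq) / √[(nΣp² − (Σp)²)(nΣq² − (Σq)²)]
Numerator: 15×4271.88 − 160.3×469.9 = -11246.77
Denominator: √[(35190.75 − 25696.09)(236363.85 − 220806.01)] = √[9494.66 × 15557.84] = 12153.8636
r = -11246.77 / 12153.8636 ≈ -0.9254

-0.9254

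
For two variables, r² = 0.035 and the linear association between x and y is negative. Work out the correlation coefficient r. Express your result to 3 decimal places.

-0.187

|r| = √0.035 = 0.187
The association is negative, so r = −0.187.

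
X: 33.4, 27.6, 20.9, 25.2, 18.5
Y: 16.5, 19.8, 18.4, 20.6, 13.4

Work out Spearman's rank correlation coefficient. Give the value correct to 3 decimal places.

0.300

Rank X: 5, 4, 2, 3, 1
Rank Y: 2, 4, 3, 5, 1
d = rank(X) − rank(Y): 3, 0, -1, -2, 0; Σd² = 14
ρ = 1 − 6Σd² / [n(n²−1)] = 1 − 6×14 / (5×24) = 1 − 84/120 ≈ 0.300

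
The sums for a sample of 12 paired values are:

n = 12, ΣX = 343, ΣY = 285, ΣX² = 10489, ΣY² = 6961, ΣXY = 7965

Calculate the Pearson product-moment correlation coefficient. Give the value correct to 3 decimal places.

r = (nΣXY − ΣXΣY) / √[(nΣX² − (ΣX)²)(nΣY² − (ΣY)²)]
Numerator: 12×7965 − 343×285 = -2175
Denominator: √[(125868 − 117649)(83532 − 81225)] = √[8219 × 2307] = 4354.4498
r = -2175 / 4354.4498 ≈ -0.499

-0.499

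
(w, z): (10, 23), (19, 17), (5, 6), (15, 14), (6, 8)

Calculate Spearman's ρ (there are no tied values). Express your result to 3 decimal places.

Rank w: 3, 5, 1, 4, 2
Rank z: 5, 4, 1, 3, 2
d = rank(w) − rank(z): -2, 1, 0, 1, 0; Σd² = 6
ρ = 1 − 6Σd² / [n(n²−1)] = 1 − 6×6 / (5×24) = 1 − 36/120 ≈ 0.700

0.700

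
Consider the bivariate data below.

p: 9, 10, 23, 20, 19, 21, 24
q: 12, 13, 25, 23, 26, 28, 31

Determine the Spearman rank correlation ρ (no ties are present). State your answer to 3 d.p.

Rank p: 1, 2, 6, 4, 3, 5, 7
Rank q: 1, 2, 4, 3, 5, 6, 7
d = rank(p) − rank(q): 0, 0, 2, 1, -2, -1, 0; Σd² = 10
ρ = 1 − 6Σd² / [n(n²−1)] = 1 − 6×10 / (7×48) = 1 − 60/336 ≈ 0.821

0.821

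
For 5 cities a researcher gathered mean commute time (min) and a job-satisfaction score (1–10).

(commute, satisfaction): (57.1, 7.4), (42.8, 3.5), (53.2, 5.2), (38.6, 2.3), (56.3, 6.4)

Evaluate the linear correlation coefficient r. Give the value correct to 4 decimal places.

n = 5, Σx = 248, Σy = 24.8, Σx² = 12582.14, Σy² = 140.3, Σxy = 1298.08
nΣxy − ΣxΣy = 6490.4 − 6150.4 = 340
nΣx² − (Σx)² = 62910.7 − 61504 = 1406.7; nΣy² − (Σy)² = 701.5 − 615.04 = 86.46
r = 340 / √(1406.7 × 86.46) = 340 / 348.7453 ≈ 0.9749

0.9749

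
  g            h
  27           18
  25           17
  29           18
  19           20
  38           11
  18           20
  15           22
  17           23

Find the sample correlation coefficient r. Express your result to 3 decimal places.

-0.944

n = 8, Σg = 188, Σh = 149, Σg² = 4838, Σh² = 2871, Σgh = 3312
nΣgh − ΣgΣh = 26496 − 28012 = -1516
nΣg² − (Σg)² = 38704 − 35344 = 3360; nΣh² − (Σh)² = 22968 − 22201 = 767
r = -1516 / √(3360 × 767) = -1516 / 1605.3411 ≈ -0.944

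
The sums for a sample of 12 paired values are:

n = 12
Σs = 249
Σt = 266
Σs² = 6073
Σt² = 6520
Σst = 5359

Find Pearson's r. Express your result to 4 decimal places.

-0.2135

r = (nΣst − ΣsΣt) / √[(nΣs² − (Σs)²)(nΣt² − (Σt)²)]
Numerator: 12×5359 − 249×266 = -1926
Denominator: √[(72876 − 62001)(78240 − 70756)] = √[10875 × 7484] = 9021.5575
r = -1926 / 9021.5575 ≈ -0.2135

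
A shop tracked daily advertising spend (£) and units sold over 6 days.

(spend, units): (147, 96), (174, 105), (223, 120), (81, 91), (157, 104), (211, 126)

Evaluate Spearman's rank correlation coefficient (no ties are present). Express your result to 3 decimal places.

0.943

Rank spend: 2, 4, 6, 1, 3, 5
Rank units: 2, 4, 5, 1, 3, 6
d = rank(spend) − rank(units): 0, 0, 1, 0, 0, -1; Σd² = 2
ρ = 1 − 6Σd² / [n(n²−1)] = 1 − 6×2 / (6×35) = 1 − 12/210 ≈ 0.943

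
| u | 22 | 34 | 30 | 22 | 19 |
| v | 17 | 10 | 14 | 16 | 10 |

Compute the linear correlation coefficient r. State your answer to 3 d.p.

-0.311

n = 5, Σu = 127, Σv = 67, Σu² = 3385, Σv² = 941, Σuv = 1676
nΣuv − ΣuΣv = 8380 − 8509 = -129
nΣu² − (Σu)² = 16925 − 16129 = 796; nΣv² − (Σv)² = 4705 − 4489 = 216
r = -129 / √(796 × 216) = -129 / 414.6517 ≈ -0.311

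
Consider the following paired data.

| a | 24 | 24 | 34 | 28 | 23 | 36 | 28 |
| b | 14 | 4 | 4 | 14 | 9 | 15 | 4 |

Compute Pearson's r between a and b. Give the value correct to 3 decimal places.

n = 7, Σa = 197, Σb = 64, Σa² = 5701, Σb² = 746, Σab = 1819
nΣab − ΣaΣb = 12733 − 12608 = 125
nΣa² − (Σa)² = 39907 − 38809 = 1098; nΣb² − (Σb)² = 5222 − 4096 = 1126
r = 125 / √(1098 × 1126) = 125 / 1111.9119 ≈ 0.112

0.112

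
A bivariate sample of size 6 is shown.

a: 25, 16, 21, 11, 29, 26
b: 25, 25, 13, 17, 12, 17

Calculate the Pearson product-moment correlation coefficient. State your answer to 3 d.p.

n = 6, Σa = 128, Σb = 109, Σa² = 2960, Σb² = 2141, Σab = 2275
nΣab − ΣaΣb = 13650 − 13952 = -302
nΣa² − (Σa)² = 17760 − 16384 = 1376; nΣb² − (Σb)² = 12846 − 11881 = 965
r = -302 / √(1376 × 965) = -302 / 1152.3194 ≈ -0.262

-0.262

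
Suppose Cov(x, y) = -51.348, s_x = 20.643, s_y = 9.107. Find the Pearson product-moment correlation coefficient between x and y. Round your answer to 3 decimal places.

r = Cov(x,y) / (s_x · s_y) = -51.348 / (20.643 × 9.107)
  = -51.348 / 187.9958 ≈ -0.273

-0.273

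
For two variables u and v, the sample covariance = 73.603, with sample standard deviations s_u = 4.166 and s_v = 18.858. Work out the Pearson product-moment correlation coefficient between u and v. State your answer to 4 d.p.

r = Cov(u,v) / (s_u · s_v) = 73.603 / (4.166 × 18.858)
  = 73.603 / 78.5624 ≈ 0.9369

0.9369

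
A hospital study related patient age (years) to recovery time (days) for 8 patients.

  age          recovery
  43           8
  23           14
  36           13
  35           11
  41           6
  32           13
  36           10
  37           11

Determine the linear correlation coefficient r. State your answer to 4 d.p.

-0.8178

n = 8, Σx = 283, Σy = 86, Σx² = 10269, Σy² = 976, Σxy = 2948
nΣxy − ΣxΣy = 23584 − 24338 = -754
nΣx² − (Σx)² = 82152 − 80089 = 2063; nΣy² − (Σy)² = 7808 − 7396 = 412
r = -754 / √(2063 × 412) = -754 / 921.9306 ≈ -0.8178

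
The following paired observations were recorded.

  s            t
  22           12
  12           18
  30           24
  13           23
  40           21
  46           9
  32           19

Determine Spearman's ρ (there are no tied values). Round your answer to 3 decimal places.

Rank s: 3, 1, 4, 2, 6, 7, 5
Rank t: 2, 3, 7, 6, 5, 1, 4
d = rank(s) − rank(t): 1, -2, -3, -4, 1, 6, 1; Σd² = 68
ρ = 1 − 6Σd² / [n(n²−1)] = 1 − 6×68 / (7×48) = 1 − 408/336 ≈ -0.214

-0.214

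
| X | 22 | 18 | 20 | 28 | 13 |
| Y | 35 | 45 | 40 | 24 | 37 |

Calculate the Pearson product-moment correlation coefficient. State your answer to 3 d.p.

-0.719

n = 5, ΣX = 101, ΣY = 181, ΣX² = 2161, ΣY² = 6795, ΣXY = 3533
nΣXY − ΣXΣY = 17665 − 18281 = -616
nΣX² − (ΣX)² = 10805 − 10201 = 604; nΣY² − (ΣY)² = 33975 − 32761 = 1214
r = -616 / √(604 × 1214) = -616 / 856.3037 ≈ -0.719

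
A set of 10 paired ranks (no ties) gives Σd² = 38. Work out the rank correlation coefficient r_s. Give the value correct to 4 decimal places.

0.7697

ρ = 1 − 6Σd² / [n(n²−1)] = 1 − 6×38 / (10×99)
  = 1 − 228/990 = 1 − 0.23030 ≈ 0.7697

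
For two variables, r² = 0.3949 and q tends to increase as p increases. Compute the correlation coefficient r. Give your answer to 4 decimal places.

0.6284

|r| = √0.3949 = 0.6284
The association is positive, so r = 0.6284.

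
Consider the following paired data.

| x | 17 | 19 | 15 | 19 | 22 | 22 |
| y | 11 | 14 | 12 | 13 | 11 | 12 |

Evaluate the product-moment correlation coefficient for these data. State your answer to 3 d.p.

-0.062

n = 6, Σx = 114, Σy = 73, Σx² = 2204, Σy² = 895, Σxy = 1386
nΣxy − ΣxΣy = 8316 − 8322 = -6
nΣx² − (Σx)² = 13224 − 12996 = 228; nΣy² − (Σy)² = 5370 − 5329 = 41
r = -6 / √(228 × 41) = -6 / 96.6851 ≈ -0.062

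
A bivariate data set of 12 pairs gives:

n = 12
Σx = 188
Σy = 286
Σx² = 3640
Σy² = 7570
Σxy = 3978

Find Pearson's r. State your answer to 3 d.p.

r = (nΣxy − ΣxΣy) / √[(nΣx² − (Σx)²)(nΣy² − (Σy)²)]
Numerator: 12×3978 − 188×286 = -6032
Denominator: √[(43680 − 35344)(90840 − 81796)] = √[8336 × 9044] = 8682.7866
r = -6032 / 8682.7866 ≈ -0.695

-0.695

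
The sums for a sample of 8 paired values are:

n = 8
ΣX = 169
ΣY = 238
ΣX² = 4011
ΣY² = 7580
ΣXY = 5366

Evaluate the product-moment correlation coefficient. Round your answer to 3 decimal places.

r = (nΣXY − ΣXΣY) / √[(nΣX² − (ΣX)²)(nΣY² − (ΣY)²)]
Numerator: 8×5366 − 169×238 = 2706
Denominator: √[(32088 − 28561)(60640 − 56644)] = √[3527 × 3996] = 3754.1833
r = 2706 / 3754.1833 ≈ 0.721

0.721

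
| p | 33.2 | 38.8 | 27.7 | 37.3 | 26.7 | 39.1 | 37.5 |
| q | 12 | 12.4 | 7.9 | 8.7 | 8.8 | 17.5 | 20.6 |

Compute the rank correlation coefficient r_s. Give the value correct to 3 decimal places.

Rank p: 3, 6, 2, 4, 1, 7, 5
Rank q: 4, 5, 1, 2, 3, 6, 7
d = rank(p) − rank(q): -1, 1, 1, 2, -2, 1, -2; Σd² = 16
ρ = 1 − 6Σd² / [n(n²−1)] = 1 − 6×16 / (7×48) = 1 − 96/336 ≈ 0.714

0.714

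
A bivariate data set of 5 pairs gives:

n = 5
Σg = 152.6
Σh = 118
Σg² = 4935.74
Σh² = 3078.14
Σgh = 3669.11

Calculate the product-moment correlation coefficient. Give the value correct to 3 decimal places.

r = (nΣgh − ΣgΣh) / √[(nΣg² − (Σg)²)(nΣh² − (Σh)²)]
Numerator: 5×3669.11 − 152.6×118 = 338.75
Denominator: √[(24678.7 − 23286.76)(15390.7 − 13924)] = √[1391.94 × 1466.7] = 1428.8311
r = 338.75 / 1428.8311 ≈ 0.237

0.237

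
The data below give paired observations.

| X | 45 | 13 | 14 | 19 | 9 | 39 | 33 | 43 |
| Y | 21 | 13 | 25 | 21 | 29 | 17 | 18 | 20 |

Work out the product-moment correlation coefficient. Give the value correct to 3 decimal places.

n = 8, ΣX = 215, ΣY = 164, ΣX² = 7291, ΣY² = 3530, ΣXY = 4241
nΣXY − ΣXΣY = 33928 − 35260 = -1332
nΣX² − (ΣX)² = 58328 − 46225 = 12103; nΣY² − (ΣY)² = 28240 − 26896 = 1344
r = -1332 / √(12103 × 1344) = -1332 / 4033.1665 ≈ -0.330

-0.330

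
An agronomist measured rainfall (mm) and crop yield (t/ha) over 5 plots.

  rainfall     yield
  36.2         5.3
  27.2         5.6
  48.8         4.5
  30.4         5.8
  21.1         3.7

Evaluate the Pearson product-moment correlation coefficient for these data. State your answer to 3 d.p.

0.081

n = 5, Σx = 163.7, Σy = 24.9, Σx² = 5801.09, Σy² = 127.03, Σxy = 818.17
nΣxy − ΣxΣy = 4090.85 − 4076.13 = 14.72
nΣx² − (Σx)² = 29005.45 − 26797.69 = 2207.76; nΣy² − (Σy)² = 635.15 − 620.01 = 15.14
r = 14.72 / √(2207.76 × 15.14) = 14.72 / 182.8264 ≈ 0.081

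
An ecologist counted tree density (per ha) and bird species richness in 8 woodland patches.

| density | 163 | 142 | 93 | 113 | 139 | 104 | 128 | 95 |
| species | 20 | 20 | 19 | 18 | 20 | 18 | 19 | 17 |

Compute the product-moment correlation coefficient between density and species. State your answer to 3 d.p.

n = 8, Σx = 977, Σy = 151, Σx² = 123697, Σy² = 2859, Σxy = 18600
nΣxy − ΣxΣy = 148800 − 147527 = 1273
nΣx² − (Σx)² = 989576 − 954529 = 35047; nΣy² − (Σy)² = 22872 − 22801 = 71
r = 1273 / √(35047 × 71) = 1273 / 1577.4464 ≈ 0.807

0.807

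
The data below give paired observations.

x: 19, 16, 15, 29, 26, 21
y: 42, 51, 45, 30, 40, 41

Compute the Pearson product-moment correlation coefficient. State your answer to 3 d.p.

-0.884

n = 6, Σx = 126, Σy = 249, Σx² = 2800, Σy² = 10571, Σxy = 5060
nΣxy − ΣxΣy = 30360 − 31374 = -1014
nΣx² − (Σx)² = 16800 − 15876 = 924; nΣy² − (Σy)² = 63426 − 62001 = 1425
r = -1014 / √(924 × 1425) = -1014 / 1147.4755 ≈ -0.884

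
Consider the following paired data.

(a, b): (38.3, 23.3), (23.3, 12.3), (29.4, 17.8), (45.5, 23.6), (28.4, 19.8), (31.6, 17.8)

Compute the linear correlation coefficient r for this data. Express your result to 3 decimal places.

0.889

n = 6, Σa = 196.5, Σb = 114.6, Σa² = 6749.51, Σb² = 2276.86, Σab = 3900.9
nΣab − ΣaΣb = 23405.4 − 22518.9 = 886.5
nΣa² − (Σa)² = 40497.06 − 38612.25 = 1884.81; nΣb² − (Σb)² = 13661.16 − 13133.16 = 528
r = 886.5 / √(1884.81 × 528) = 886.5 / 997.5869 ≈ 0.889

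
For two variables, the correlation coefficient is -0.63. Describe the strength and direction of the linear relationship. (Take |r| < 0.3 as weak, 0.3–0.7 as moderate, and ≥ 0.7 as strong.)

r = -0.63 < 0 so the relationship is negative.
|r| = 0.63, which falls in the moderate range.

moderate negative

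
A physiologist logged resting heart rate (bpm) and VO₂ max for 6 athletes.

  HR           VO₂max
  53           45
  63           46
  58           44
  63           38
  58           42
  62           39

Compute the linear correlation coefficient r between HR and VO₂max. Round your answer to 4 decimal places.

-0.4666

n = 6, Σx = 357, Σy = 254, Σx² = 21319, Σy² = 10806, Σxy = 15083
nΣxy − ΣxΣy = 90498 − 90678 = -180
nΣx² − (Σx)² = 127914 − 127449 = 465; nΣy² − (Σy)² = 64836 − 64516 = 320
r = -180 / √(465 × 320) = -180 / 385.7460 ≈ -0.4666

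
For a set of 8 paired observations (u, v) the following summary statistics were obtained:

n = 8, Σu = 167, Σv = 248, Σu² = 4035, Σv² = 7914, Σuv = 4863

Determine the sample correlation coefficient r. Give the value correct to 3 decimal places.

-0.892

r = (nΣuv − ΣuΣv) / √[(nΣu² − (Σu)²)(nΣv² − (Σv)²)]
Numerator: 8×4863 − 167×248 = -2512
Denominator: √[(32280 − 27889)(63312 − 61504)] = √[4391 × 1808] = 2817.6103
r = -2512 / 2817.6103 ≈ -0.892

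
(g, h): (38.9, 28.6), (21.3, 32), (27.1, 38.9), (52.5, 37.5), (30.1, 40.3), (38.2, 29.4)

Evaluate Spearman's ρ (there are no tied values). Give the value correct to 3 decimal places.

-0.314

Rank g: 5, 1, 2, 6, 3, 4
Rank h: 1, 3, 5, 4, 6, 2
d = rank(g) − rank(h): 4, -2, -3, 2, -3, 2; Σd² = 46
ρ = 1 − 6Σd² / [n(n²−1)] = 1 − 6×46 / (6×35) = 1 − 276/210 ≈ -0.314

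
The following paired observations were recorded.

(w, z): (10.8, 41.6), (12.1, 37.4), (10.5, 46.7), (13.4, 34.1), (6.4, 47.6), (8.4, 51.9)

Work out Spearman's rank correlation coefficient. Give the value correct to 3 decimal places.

-0.943

Rank w: 4, 5, 3, 6, 1, 2
Rank z: 3, 2, 4, 1, 5, 6
d = rank(w) − rank(z): 1, 3, -1, 5, -4, -4; Σd² = 68
ρ = 1 − 6Σd² / [n(n²−1)] = 1 − 6×68 / (6×35) = 1 − 408/210 ≈ -0.943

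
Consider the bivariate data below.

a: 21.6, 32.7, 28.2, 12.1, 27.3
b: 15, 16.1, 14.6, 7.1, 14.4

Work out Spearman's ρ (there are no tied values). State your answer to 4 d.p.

0.7000

Rank a: 2, 5, 4, 1, 3
Rank b: 4, 5, 3, 1, 2
d = rank(a) − rank(b): -2, 0, 1, 0, 1; Σd² = 6
ρ = 1 − 6Σd² / [n(n²−1)] = 1 − 6×6 / (5×24) = 1 − 36/120 ≈ 0.7000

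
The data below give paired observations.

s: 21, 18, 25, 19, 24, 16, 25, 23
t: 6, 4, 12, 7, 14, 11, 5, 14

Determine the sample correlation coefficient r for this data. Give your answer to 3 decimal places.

0.303

n = 8, Σs = 171, Σt = 73, Σs² = 3737, Σt² = 783, Σst = 1590
nΣst − ΣsΣt = 12720 − 12483 = 237
nΣs² − (Σs)² = 29896 − 29241 = 655; nΣt² − (Σt)² = 6264 − 5329 = 935
r = 237 / √(655 × 935) = 237 / 782.5759 ≈ 0.303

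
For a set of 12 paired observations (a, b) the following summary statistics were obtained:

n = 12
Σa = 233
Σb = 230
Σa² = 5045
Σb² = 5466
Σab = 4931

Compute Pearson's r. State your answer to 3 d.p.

0.627

r = (nΣab − ΣaΣb) / √[(nΣa² − (Σa)²)(nΣb² − (Σb)²)]
Numerator: 12×4931 − 233×230 = 5582
Denominator: √[(60540 − 54289)(65592 − 52900)] = √[6251 × 12692] = 8907.1708
r = 5582 / 8907.1708 ≈ 0.627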